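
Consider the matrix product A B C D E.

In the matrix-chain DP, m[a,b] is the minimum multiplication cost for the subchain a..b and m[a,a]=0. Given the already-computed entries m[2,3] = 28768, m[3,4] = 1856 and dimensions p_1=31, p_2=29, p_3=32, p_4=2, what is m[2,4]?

3654

m[2,4] = min over k∈[2,3] of m[2,k]+m[k+1,4]+p_{1}·p_k·p_{4}.
k=2: 0 + 1856 + 31·29·2 = 3654; k=3: 28768 + 0 + 31·32·2 = 30752.
Minimum: 3654 at k=2.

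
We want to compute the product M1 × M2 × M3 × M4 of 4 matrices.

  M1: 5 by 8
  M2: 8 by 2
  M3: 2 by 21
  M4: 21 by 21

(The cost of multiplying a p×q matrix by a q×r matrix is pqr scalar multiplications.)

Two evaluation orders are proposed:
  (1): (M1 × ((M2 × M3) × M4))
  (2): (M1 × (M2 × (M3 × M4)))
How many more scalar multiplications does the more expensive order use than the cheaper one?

Order (1) = (M1 × ((M2 × M3) × M4)): (M2 × M3): 8×2 by 2×21 → 8×21, cost 8·2·21 = 336; ((M2 × M3) × M4): 8×21 by 21×21 → 8×21, cost 8·21·21 = 3528; cumulative 3864; (M1 × ((M2 × M3) × M4)): 5×8 by 8×21 → 5×21, cost 5·8·21 = 840; cumulative 4704. Total 4704.
Order (2) = (M1 × (M2 × (M3 × M4))): (M3 × M4): 2×21 by 21×21 → 2×21, cost 2·21·21 = 882; (M2 × (M3 × M4)): 8×2 by 2×21 → 8×21, cost 8·2·21 = 336; cumulative 1218; (M1 × (M2 × (M3 × M4))): 5×8 by 8×21 → 5×21, cost 5·8·21 = 840; cumulative 2058. Total 2058.
Difference: |4704 − 2058| = 2646.

2646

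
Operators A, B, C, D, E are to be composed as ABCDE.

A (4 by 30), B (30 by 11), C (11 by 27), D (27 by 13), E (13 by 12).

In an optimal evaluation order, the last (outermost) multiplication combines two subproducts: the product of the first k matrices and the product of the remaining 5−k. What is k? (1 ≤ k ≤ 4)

4

Adjacent pairs: AB = 4·30·11 = 1320; BC = 30·11·27 = 8910; CD = 11·27·13 = 3861; DE = 27·13·12 = 4212.
Length 3: A..C: k=1: 0+8910+4·30·27=12150; k=2: 1320+0+4·11·27=2508 → min 2508 | B..D: k=2: 0+3861+30·11·13=8151; k=3: 8910+0+30·27·13=19440 → min 8151 | C..E: k=3: 0+4212+11·27·12=7776; k=4: 3861+0+11·13·12=5577 → min 5577.
Length 4: A..D: k=1: 0+8151+4·30·13=9711; k=2: 1320+3861+4·11·13=5753; k=3: 2508+0+4·27·13=3912 → min 3912 | B..E: k=2: 0+5577+30·11·12=9537; k=3: 8910+4212+30·27·12=22842; k=4: 8151+0+30·13·12=12831 → min 9537.
Top-level splits: k=1: (A..A)·(B..E) → 0+9537+4·30·12 = 10977; k=2: (A..B)·(C..E) → 1320+5577+4·11·12 = 7425; k=3: (A..C)·(D..E) → 2508+4212+4·27·12 = 8016; k=4: (A..D)·(E..E) → 3912+0+4·13·12 = 4536.
Best split is after D, i.e. k = 4.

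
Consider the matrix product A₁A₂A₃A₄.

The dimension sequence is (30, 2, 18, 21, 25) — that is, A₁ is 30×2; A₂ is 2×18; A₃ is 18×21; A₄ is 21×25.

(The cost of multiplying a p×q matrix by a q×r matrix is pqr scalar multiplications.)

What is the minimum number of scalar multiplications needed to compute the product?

3306

Adjacent pairs: A₁A₂ = 30·2·18 = 1080; A₂A₃ = 2·18·21 = 756; A₃A₄ = 18·21·25 = 9450.
Length 3: A₁..A₃: k=1: 0+756+30·2·21=2016; k=2: 1080+0+30·18·21=12420 → min 2016 | A₂..A₄: k=2: 0+9450+2·18·25=10350; k=3: 756+0+2·21·25=1806 → min 1806.
Length 4: A₁..A₄: k=1: 0+1806+30·2·25=3306; k=2: 1080+9450+30·18·25=24030; k=3: 2016+0+30·21·25=17766 → min 3306.
Optimal order: (A₁((A₂A₃)A₄)) with cost 3306.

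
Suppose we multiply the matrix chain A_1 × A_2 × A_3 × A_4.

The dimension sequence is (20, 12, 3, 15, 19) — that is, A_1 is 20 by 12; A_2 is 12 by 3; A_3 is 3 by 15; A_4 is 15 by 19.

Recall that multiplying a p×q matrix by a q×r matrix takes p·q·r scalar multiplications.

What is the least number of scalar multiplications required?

2715

Adjacent pairs: A_1A_2 = 20·12·3 = 720; A_2A_3 = 12·3·15 = 540; A_3A_4 = 3·15·19 = 855.
Length 3: A_1..A_3: k=1: 0+540+20·12·15=4140; k=2: 720+0+20·3·15=1620 → min 1620 | A_2..A_4: k=2: 0+855+12·3·19=1539; k=3: 540+0+12·15·19=3960 → min 1539.
Length 4: A_1..A_4: k=1: 0+1539+20·12·19=6099; k=2: 720+855+20·3·19=2715; k=3: 1620+0+20·15·19=7320 → min 2715.
Optimal order: ((A_1 × A_2) × (A_3 × A_4)) with cost 2715.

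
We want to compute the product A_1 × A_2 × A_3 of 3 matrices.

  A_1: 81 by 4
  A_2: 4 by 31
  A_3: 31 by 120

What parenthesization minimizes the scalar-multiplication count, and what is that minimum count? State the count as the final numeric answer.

53760

(A_1 × (A_2 × A_3)): cost 53760.
((A_1 × A_2) × A_3): cost 311364.
Optimal: (A_1 × (A_2 × A_3)) with cost 53760.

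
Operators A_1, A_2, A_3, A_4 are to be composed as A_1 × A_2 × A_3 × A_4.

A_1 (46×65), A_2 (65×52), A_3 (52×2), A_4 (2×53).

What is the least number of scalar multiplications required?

17616

Adjacent pairs: A_1A_2 = 46·65·52 = 155480; A_2A_3 = 65·52·2 = 6760; A_3A_4 = 52·2·53 = 5512.
Length 3: A_1..A_3: k=1: 0+6760+46·65·2=12740; k=2: 155480+0+46·52·2=160264 → min 12740 | A_2..A_4: k=2: 0+5512+65·52·53=184652; k=3: 6760+0+65·2·53=13650 → min 13650.
Length 4: A_1..A_4: k=1: 0+13650+46·65·53=172120; k=2: 155480+5512+46·52·53=287768; k=3: 12740+0+46·2·53=17616 → min 17616.
Optimal order: ((A_1 × (A_2 × A_3)) × A_4) with cost 17616.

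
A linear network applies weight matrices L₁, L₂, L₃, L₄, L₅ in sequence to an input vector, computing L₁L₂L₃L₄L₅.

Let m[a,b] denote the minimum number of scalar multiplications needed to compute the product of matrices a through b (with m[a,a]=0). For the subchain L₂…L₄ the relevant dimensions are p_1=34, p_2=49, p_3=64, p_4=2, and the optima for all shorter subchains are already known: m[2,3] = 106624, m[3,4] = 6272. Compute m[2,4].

m[2,4] = min over k∈[2,3] of m[2,k]+m[k+1,4]+p_{1}·p_k·p_{4}.
k=2: 0 + 6272 + 34·49·2 = 9604; k=3: 106624 + 0 + 34·64·2 = 110976.
Minimum: 9604 at k=2.

9604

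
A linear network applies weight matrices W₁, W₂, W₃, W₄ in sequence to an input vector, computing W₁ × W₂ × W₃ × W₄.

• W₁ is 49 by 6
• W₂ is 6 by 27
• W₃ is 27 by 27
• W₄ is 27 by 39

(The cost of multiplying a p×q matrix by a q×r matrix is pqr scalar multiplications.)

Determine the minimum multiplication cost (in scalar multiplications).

Adjacent pairs: W₁W₂ = 49·6·27 = 7938; W₂W₃ = 6·27·27 = 4374; W₃W₄ = 27·27·39 = 28431.
Length 3: W₁..W₃: k=1: 0+4374+49·6·27=12312; k=2: 7938+0+49·27·27=43659 → min 12312 | W₂..W₄: k=2: 0+28431+6·27·39=34749; k=3: 4374+0+6·27·39=10692 → min 10692.
Length 4: W₁..W₄: k=1: 0+10692+49·6·39=22158; k=2: 7938+28431+49·27·39=87966; k=3: 12312+0+49·27·39=63909 → min 22158.
Optimal order: (W₁ × ((W₂ × W₃) × W₄)) with cost 22158.

22158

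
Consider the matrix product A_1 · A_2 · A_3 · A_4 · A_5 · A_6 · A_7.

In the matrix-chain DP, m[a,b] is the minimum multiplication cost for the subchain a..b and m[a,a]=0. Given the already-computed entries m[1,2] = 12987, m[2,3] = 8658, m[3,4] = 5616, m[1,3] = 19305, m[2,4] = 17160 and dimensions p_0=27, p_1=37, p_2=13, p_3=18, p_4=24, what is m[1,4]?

m[1,4] = min over k∈[1,3] of m[1,k]+m[k+1,4]+p_{0}·p_k·p_{4}.
k=1: 0 + 17160 + 27·37·24 = 41136; k=2: 12987 + 5616 + 27·13·24 = 27027; k=3: 19305 + 0 + 27·18·24 = 30969.
Minimum: 27027 at k=2.

27027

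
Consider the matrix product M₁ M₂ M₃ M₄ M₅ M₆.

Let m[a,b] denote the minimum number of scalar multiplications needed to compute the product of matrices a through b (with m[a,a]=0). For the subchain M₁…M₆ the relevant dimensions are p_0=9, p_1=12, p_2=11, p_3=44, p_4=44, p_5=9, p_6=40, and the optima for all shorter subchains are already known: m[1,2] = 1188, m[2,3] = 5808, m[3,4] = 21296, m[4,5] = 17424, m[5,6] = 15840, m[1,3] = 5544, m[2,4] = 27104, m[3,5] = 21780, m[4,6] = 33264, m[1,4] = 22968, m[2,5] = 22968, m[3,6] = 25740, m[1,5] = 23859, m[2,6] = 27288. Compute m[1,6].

m[1,6] = min over k∈[1,5] of m[1,k]+m[k+1,6]+p_{0}·p_k·p_{6}.
k=1: 0 + 27288 + 9·12·40 = 31608; k=2: 1188 + 25740 + 9·11·40 = 30888; k=3: 5544 + 33264 + 9·44·40 = 54648; k=4: 22968 + 15840 + 9·44·40 = 54648; k=5: 23859 + 0 + 9·9·40 = 27099.
Minimum: 27099 at k=5.

27099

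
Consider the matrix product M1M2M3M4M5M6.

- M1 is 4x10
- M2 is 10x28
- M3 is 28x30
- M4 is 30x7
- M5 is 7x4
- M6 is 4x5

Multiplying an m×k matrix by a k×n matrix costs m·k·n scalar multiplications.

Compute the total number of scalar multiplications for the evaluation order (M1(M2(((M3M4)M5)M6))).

8824

(M3M4): 28×30 by 30×7 → 28×7, cost 28·30·7 = 5880
((M3M4)M5): 28×7 by 7×4 → 28×4, cost 28·7·4 = 784; cumulative 6664
(((M3M4)M5)M6): 28×4 by 4×5 → 28×5, cost 28·4·5 = 560; cumulative 7224
(M2(((M3M4)M5)M6)): 10×28 by 28×5 → 10×5, cost 10·28·5 = 1400; cumulative 8624
(M1(M2(((M3M4)M5)M6))): 4×10 by 10×5 → 4×5, cost 4·10·5 = 200; cumulative 8824
Total: 8824 scalar multiplications.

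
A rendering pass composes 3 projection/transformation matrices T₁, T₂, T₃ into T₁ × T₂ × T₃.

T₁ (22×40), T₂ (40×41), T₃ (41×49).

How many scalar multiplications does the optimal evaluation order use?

Order (T₁ × (T₂ × T₃)): (T₂ × T₃): 40×41 by 41×49 → 40×49, cost 40·41·49 = 80360; (T₁ × (T₂ × T₃)): 22×40 by 40×49 → 22×49, cost 22·40·49 = 43120; cumulative 123480. Total 123480.
Order ((T₁ × T₂) × T₃): (T₁ × T₂): 22×40 by 40×41 → 22×41, cost 22·40·41 = 36080; ((T₁ × T₂) × T₃): 22×41 by 41×49 → 22×49, cost 22·41·49 = 44198; cumulative 80278. Total 80278.
Minimum: 80278.

80278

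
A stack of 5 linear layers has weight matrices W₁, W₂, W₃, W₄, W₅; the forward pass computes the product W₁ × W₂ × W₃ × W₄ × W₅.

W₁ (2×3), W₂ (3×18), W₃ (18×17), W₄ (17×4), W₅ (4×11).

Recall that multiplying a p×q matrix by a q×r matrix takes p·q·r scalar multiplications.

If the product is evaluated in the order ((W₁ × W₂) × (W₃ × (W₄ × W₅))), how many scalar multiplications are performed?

(W₁ × W₂): 2×3 by 3×18 → 2×18, cost 2·3·18 = 108
(W₄ × W₅): 17×4 by 4×11 → 17×11, cost 17·4·11 = 748
(W₃ × (W₄ × W₅)): 18×17 by 17×11 → 18×11, cost 18·17·11 = 3366; cumulative 4114
((W₁ × W₂) × (W₃ × (W₄ × W₅))): 2×18 by 18×11 → 2×11, cost 2·18·11 = 396; cumulative 4618
Total: 4618 scalar multiplications.

4618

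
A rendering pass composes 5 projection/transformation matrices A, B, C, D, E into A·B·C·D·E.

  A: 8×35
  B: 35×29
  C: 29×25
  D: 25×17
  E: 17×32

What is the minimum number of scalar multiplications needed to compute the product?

21672

Adjacent pairs: AB = 8·35·29 = 8120; BC = 35·29·25 = 25375; CD = 29·25·17 = 12325; DE = 25·17·32 = 13600.
Length 3: A..C: k=1: 0+25375+8·35·25=32375; k=2: 8120+0+8·29·25=13920 → min 13920 | B..D: k=2: 0+12325+35·29·17=29580; k=3: 25375+0+35·25·17=40250 → min 29580 | C..E: k=3: 0+13600+29·25·32=36800; k=4: 12325+0+29·17·32=28101 → min 28101.
Length 4: A..D: k=1: 0+29580+8·35·17=34340; k=2: 8120+12325+8·29·17=24389; k=3: 13920+0+8·25·17=17320 → min 17320 | B..E: k=2: 0+28101+35·29·32=60581; k=3: 25375+13600+35·25·32=66975; k=4: 29580+0+35·17·32=48620 → min 48620.
Length 5: A..E: k=1: 0+48620+8·35·32=57580; k=2: 8120+28101+8·29·32=43645; k=3: 13920+13600+8·25·32=33920; k=4: 17320+0+8·17·32=21672 → min 21672.
Optimal order: ((((A·B)·C)·D)·E) with cost 21672.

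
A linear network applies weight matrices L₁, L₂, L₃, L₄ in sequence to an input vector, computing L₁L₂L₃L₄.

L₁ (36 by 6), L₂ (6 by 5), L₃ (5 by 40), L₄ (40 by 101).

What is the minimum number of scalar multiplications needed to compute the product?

39460

Adjacent pairs: L₁L₂ = 36·6·5 = 1080; L₂L₃ = 6·5·40 = 1200; L₃L₄ = 5·40·101 = 20200.
Length 3: L₁..L₃: k=1: 0+1200+36·6·40=9840; k=2: 1080+0+36·5·40=8280 → min 8280 | L₂..L₄: k=2: 0+20200+6·5·101=23230; k=3: 1200+0+6·40·101=25440 → min 23230.
Length 4: L₁..L₄: k=1: 0+23230+36·6·101=45046; k=2: 1080+20200+36·5·101=39460; k=3: 8280+0+36·40·101=153720 → min 39460.
Optimal order: ((L₁L₂)(L₃L₄)) with cost 39460.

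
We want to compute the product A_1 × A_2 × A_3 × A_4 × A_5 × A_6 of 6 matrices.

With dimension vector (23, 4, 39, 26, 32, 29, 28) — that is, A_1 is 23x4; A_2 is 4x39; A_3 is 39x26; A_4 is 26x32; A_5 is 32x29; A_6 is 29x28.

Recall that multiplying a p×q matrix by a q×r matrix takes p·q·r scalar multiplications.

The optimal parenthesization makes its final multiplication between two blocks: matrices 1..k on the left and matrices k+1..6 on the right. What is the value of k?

Adjacent pairs: A_1A_2 = 23·4·39 = 3588; A_2A_3 = 4·39·26 = 4056; A_3A_4 = 39·26·32 = 32448; A_4A_5 = 26·32·29 = 24128; A_5A_6 = 32·29·28 = 25984.
Length 3: A_1..A_3: k=1: 0+4056+23·4·26=6448; k=2: 3588+0+23·39·26=26910 → min 6448 | A_2..A_4: k=2: 0+32448+4·39·32=37440; k=3: 4056+0+4·26·32=7384 → min 7384 | A_3..A_5: k=3: 0+24128+39·26·29=53534; k=4: 32448+0+39·32·29=68640 → min 53534 | A_4..A_6: k=4: 0+25984+26·32·28=49280; k=5: 24128+0+26·29·28=45240 → min 45240.
Length 4: A_1..A_4: k=1: 0+7384+23·4·32=10328; k=2: 3588+32448+23·39·32=64740; k=3: 6448+0+23·26·32=25584 → min 10328 | A_2..A_5: k=2: 0+53534+4·39·29=58058; k=3: 4056+24128+4·26·29=31200; k=4: 7384+0+4·32·29=11096 → min 11096 | A_3..A_6: k=3: 0+45240+39·26·28=73632; k=4: 32448+25984+39·32·28=93376; k=5: 53534+0+39·29·28=85202 → min 73632.
Length 5: A_1..A_5: k=1: 0+11096+23·4·29=13764; k=2: 3588+53534+23·39·29=83135; k=3: 6448+24128+23·26·29=47918; k=4: 10328+0+23·32·29=31672 → min 13764 | A_2..A_6: k=2: 0+73632+4·39·28=78000; k=3: 4056+45240+4·26·28=52208; k=4: 7384+25984+4·32·28=36952; k=5: 11096+0+4·29·28=14344 → min 14344.
Top-level splits: k=1: (A_1..A_1)·(A_2..A_6) → 0+14344+23·4·28 = 16920; k=2: (A_1..A_2)·(A_3..A_6) → 3588+73632+23·39·28 = 102336; k=3: (A_1..A_3)·(A_4..A_6) → 6448+45240+23·26·28 = 68432; k=4: (A_1..A_4)·(A_5..A_6) → 10328+25984+23·32·28 = 56920; k=5: (A_1..A_5)·(A_6..A_6) → 13764+0+23·29·28 = 32440.
Best split is after A_1, i.e. k = 1.

1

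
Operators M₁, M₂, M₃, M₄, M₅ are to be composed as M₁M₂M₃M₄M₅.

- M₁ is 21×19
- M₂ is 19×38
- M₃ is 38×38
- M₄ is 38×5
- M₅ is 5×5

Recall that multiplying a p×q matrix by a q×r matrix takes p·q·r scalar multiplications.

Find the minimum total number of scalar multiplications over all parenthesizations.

Adjacent pairs: M₁M₂ = 21·19·38 = 15162; M₂M₃ = 19·38·38 = 27436; M₃M₄ = 38·38·5 = 7220; M₄M₅ = 38·5·5 = 950.
Length 3: M₁..M₃: k=1: 0+27436+21·19·38=42598; k=2: 15162+0+21·38·38=45486 → min 42598 | M₂..M₄: k=2: 0+7220+19·38·5=10830; k=3: 27436+0+19·38·5=31046 → min 10830 | M₃..M₅: k=3: 0+950+38·38·5=8170; k=4: 7220+0+38·5·5=8170 → min 8170.
Length 4: M₁..M₄: k=1: 0+10830+21·19·5=12825; k=2: 15162+7220+21·38·5=26372; k=3: 42598+0+21·38·5=46588 → min 12825 | M₂..M₅: k=2: 0+8170+19·38·5=11780; k=3: 27436+950+19·38·5=31996; k=4: 10830+0+19·5·5=11305 → min 11305.
Length 5: M₁..M₅: k=1: 0+11305+21·19·5=13300; k=2: 15162+8170+21·38·5=27322; k=3: 42598+950+21·38·5=47538; k=4: 12825+0+21·5·5=13350 → min 13300.
Optimal order: (M₁((M₂(M₃M₄))M₅)) with cost 13300.

13300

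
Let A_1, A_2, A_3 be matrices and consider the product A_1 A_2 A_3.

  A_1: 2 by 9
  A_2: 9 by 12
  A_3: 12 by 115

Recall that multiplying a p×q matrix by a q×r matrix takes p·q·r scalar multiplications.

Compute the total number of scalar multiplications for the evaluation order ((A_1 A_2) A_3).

(A_1 A_2): 2×9 by 9×12 → 2×12, cost 2·9·12 = 216
((A_1 A_2) A_3): 2×12 by 12×115 → 2×115, cost 2·12·115 = 2760; cumulative 2976
Total: 2976 scalar multiplications.

2976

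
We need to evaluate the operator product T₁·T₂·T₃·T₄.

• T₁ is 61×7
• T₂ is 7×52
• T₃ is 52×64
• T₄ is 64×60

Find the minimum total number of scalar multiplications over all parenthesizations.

Adjacent pairs: T₁T₂ = 61·7·52 = 22204; T₂T₃ = 7·52·64 = 23296; T₃T₄ = 52·64·60 = 199680.
Length 3: T₁..T₃: k=1: 0+23296+61·7·64=50624; k=2: 22204+0+61·52·64=225212 → min 50624 | T₂..T₄: k=2: 0+199680+7·52·60=221520; k=3: 23296+0+7·64·60=50176 → min 50176.
Length 4: T₁..T₄: k=1: 0+50176+61·7·60=75796; k=2: 22204+199680+61·52·60=412204; k=3: 50624+0+61·64·60=284864 → min 75796.
Optimal order: (T₁·((T₂·T₃)·T₄)) with cost 75796.

75796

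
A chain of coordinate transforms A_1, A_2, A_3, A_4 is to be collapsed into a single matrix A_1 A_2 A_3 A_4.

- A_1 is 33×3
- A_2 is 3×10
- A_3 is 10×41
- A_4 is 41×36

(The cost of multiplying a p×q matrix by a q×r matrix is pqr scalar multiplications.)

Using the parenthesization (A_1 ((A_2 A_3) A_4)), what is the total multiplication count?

9222

(A_2 A_3): 3×10 by 10×41 → 3×41, cost 3·10·41 = 1230
((A_2 A_3) A_4): 3×41 by 41×36 → 3×36, cost 3·41·36 = 4428; cumulative 5658
(A_1 ((A_2 A_3) A_4)): 33×3 by 3×36 → 33×36, cost 33·3·36 = 3564; cumulative 9222
Total: 9222 scalar multiplications.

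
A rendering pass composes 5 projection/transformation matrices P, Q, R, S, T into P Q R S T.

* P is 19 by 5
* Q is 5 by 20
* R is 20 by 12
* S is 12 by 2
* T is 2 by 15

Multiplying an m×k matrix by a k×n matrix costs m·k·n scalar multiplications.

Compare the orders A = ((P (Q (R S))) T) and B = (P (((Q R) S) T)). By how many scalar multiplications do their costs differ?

Order A = ((P (Q (R S))) T): (R S): 20×12 by 12×2 → 20×2, cost 20·12·2 = 480; (Q (R S)): 5×20 by 20×2 → 5×2, cost 5·20·2 = 200; cumulative 680; (P (Q (R S))): 19×5 by 5×2 → 19×2, cost 19·5·2 = 190; cumulative 870; ((P (Q (R S))) T): 19×2 by 2×15 → 19×15, cost 19·2·15 = 570; cumulative 1440. Total 1440.
Order B = (P (((Q R) S) T)): (Q R): 5×20 by 20×12 → 5×12, cost 5·20·12 = 1200; ((Q R) S): 5×12 by 12×2 → 5×2, cost 5·12·2 = 120; cumulative 1320; (((Q R) S) T): 5×2 by 2×15 → 5×15, cost 5·2·15 = 150; cumulative 1470; (P (((Q R) S) T)): 19×5 by 5×15 → 19×15, cost 19·5·15 = 1425; cumulative 2895. Total 2895.
Difference: |1440 − 2895| = 1455.

1455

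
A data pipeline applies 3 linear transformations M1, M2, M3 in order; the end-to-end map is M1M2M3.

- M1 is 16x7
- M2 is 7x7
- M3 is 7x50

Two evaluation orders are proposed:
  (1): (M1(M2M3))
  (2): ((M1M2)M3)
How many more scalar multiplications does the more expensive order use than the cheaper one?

Order (1) = (M1(M2M3)): (M2M3): 7×7 by 7×50 → 7×50, cost 7·7·50 = 2450; (M1(M2M3)): 16×7 by 7×50 → 16×50, cost 16·7·50 = 5600; cumulative 8050. Total 8050.
Order (2) = ((M1M2)M3): (M1M2): 16×7 by 7×7 → 16×7, cost 16·7·7 = 784; ((M1M2)M3): 16×7 by 7×50 → 16×50, cost 16·7·50 = 5600; cumulative 6384. Total 6384.
Difference: |8050 − 6384| = 1666.

1666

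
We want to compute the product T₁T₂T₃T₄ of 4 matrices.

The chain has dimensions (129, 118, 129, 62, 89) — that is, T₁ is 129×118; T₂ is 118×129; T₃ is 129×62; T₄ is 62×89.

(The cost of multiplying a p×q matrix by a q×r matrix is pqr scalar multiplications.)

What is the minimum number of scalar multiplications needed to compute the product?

2599350

Adjacent pairs: T₁T₂ = 129·118·129 = 1963638; T₂T₃ = 118·129·62 = 943764; T₃T₄ = 129·62·89 = 711822.
Length 3: T₁..T₃: k=1: 0+943764+129·118·62=1887528; k=2: 1963638+0+129·129·62=2995380 → min 1887528 | T₂..T₄: k=2: 0+711822+118·129·89=2066580; k=3: 943764+0+118·62·89=1594888 → min 1594888.
Length 4: T₁..T₄: k=1: 0+1594888+129·118·89=2949646; k=2: 1963638+711822+129·129·89=4156509; k=3: 1887528+0+129·62·89=2599350 → min 2599350.
Optimal order: ((T₁(T₂T₃))T₄) with cost 2599350.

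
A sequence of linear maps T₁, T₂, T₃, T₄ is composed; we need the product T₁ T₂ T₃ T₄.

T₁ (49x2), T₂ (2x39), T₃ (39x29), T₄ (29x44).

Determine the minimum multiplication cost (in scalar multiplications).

Adjacent pairs: T₁T₂ = 49·2·39 = 3822; T₂T₃ = 2·39·29 = 2262; T₃T₄ = 39·29·44 = 49764.
Length 3: T₁..T₃: k=1: 0+2262+49·2·29=5104; k=2: 3822+0+49·39·29=59241 → min 5104 | T₂..T₄: k=2: 0+49764+2·39·44=53196; k=3: 2262+0+2·29·44=4814 → min 4814.
Length 4: T₁..T₄: k=1: 0+4814+49·2·44=9126; k=2: 3822+49764+49·39·44=137670; k=3: 5104+0+49·29·44=67628 → min 9126.
Optimal order: (T₁ ((T₂ T₃) T₄)) with cost 9126.

9126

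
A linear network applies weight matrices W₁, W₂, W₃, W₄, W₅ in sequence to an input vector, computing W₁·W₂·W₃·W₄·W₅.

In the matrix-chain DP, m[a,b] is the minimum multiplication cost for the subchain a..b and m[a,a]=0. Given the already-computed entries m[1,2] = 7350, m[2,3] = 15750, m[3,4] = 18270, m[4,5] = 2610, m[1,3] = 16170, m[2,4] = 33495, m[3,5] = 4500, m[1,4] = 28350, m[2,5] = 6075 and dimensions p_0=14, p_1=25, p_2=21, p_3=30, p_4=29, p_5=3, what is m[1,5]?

7125

m[1,5] = min over k∈[1,4] of m[1,k]+m[k+1,5]+p_{0}·p_k·p_{5}.
k=1: 0 + 6075 + 14·25·3 = 7125; k=2: 7350 + 4500 + 14·21·3 = 12732; k=3: 16170 + 2610 + 14·30·3 = 20040; k=4: 28350 + 0 + 14·29·3 = 29568.
Minimum: 7125 at k=1.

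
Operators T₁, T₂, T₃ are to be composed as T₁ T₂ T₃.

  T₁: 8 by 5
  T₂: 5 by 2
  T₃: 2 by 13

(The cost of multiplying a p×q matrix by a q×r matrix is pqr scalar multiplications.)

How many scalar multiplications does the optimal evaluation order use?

288

Order (T₁ (T₂ T₃)): (T₂ T₃): 5×2 by 2×13 → 5×13, cost 5·2·13 = 130; (T₁ (T₂ T₃)): 8×5 by 5×13 → 8×13, cost 8·5·13 = 520; cumulative 650. Total 650.
Order ((T₁ T₂) T₃): (T₁ T₂): 8×5 by 5×2 → 8×2, cost 8·5·2 = 80; ((T₁ T₂) T₃): 8×2 by 2×13 → 8×13, cost 8·2·13 = 208; cumulative 288. Total 288.
Minimum: 288.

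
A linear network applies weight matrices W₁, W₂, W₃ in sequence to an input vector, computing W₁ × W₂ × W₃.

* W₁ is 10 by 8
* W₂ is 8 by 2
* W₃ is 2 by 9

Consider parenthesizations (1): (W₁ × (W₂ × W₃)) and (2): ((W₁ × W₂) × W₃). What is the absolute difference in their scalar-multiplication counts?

Order (1) = (W₁ × (W₂ × W₃)): (W₂ × W₃): 8×2 by 2×9 → 8×9, cost 8·2·9 = 144; (W₁ × (W₂ × W₃)): 10×8 by 8×9 → 10×9, cost 10·8·9 = 720; cumulative 864. Total 864.
Order (2) = ((W₁ × W₂) × W₃): (W₁ × W₂): 10×8 by 8×2 → 10×2, cost 10·8·2 = 160; ((W₁ × W₂) × W₃): 10×2 by 2×9 → 10×9, cost 10·2·9 = 180; cumulative 340. Total 340.
Difference: |864 − 340| = 524.

524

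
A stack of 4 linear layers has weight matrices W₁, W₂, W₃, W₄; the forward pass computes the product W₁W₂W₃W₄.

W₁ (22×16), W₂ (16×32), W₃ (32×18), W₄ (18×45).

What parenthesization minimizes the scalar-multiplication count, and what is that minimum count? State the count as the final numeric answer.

33372

Adjacent pairs: W₁W₂ = 22·16·32 = 11264; W₂W₃ = 16·32·18 = 9216; W₃W₄ = 32·18·45 = 25920.
Length 3: W₁..W₃: k=1: 0+9216+22·16·18=15552; k=2: 11264+0+22·32·18=23936 → min 15552 | W₂..W₄: k=2: 0+25920+16·32·45=48960; k=3: 9216+0+16·18·45=22176 → min 22176.
Length 4: W₁..W₄: k=1: 0+22176+22·16·45=38016; k=2: 11264+25920+22·32·45=68864; k=3: 15552+0+22·18·45=33372 → min 33372.
Optimal parenthesization: ((W₁(W₂W₃))W₄) with cost 33372.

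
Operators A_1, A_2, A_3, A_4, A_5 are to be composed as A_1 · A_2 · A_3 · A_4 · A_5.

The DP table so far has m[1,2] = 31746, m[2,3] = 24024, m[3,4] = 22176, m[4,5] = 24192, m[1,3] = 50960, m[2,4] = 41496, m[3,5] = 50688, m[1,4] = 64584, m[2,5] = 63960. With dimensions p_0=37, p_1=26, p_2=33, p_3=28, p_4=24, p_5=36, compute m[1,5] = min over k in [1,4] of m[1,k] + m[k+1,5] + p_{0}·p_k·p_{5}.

m[1,5] = min over k∈[1,4] of m[1,k]+m[k+1,5]+p_{0}·p_k·p_{5}.
k=1: 0 + 63960 + 37·26·36 = 98592; k=2: 31746 + 50688 + 37·33·36 = 126390; k=3: 50960 + 24192 + 37·28·36 = 112448; k=4: 64584 + 0 + 37·24·36 = 96552.
Minimum: 96552 at k=4.

96552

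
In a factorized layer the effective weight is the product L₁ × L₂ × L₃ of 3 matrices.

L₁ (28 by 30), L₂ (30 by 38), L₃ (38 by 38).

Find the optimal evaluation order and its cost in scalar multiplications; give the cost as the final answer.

72352

(L₁ × (L₂ × L₃)): cost 75240.
((L₁ × L₂) × L₃): cost 72352.
Optimal: ((L₁ × L₂) × L₃) with cost 72352.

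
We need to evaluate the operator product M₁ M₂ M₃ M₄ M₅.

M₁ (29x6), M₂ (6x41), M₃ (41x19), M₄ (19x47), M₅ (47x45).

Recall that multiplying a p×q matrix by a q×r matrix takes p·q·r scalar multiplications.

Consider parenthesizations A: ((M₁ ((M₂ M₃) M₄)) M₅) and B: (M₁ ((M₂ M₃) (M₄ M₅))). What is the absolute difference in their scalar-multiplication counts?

Order A = ((M₁ ((M₂ M₃) M₄)) M₅): (M₂ M₃): 6×41 by 41×19 → 6×19, cost 6·41·19 = 4674; ((M₂ M₃) M₄): 6×19 by 19×47 → 6×47, cost 6·19·47 = 5358; cumulative 10032; (M₁ ((M₂ M₃) M₄)): 29×6 by 6×47 → 29×47, cost 29·6·47 = 8178; cumulative 18210; ((M₁ ((M₂ M₃) M₄)) M₅): 29×47 by 47×45 → 29×45, cost 29·47·45 = 61335; cumulative 79545. Total 79545.
Order B = (M₁ ((M₂ M₃) (M₄ M₅))): (M₂ M₃): 6×41 by 41×19 → 6×19, cost 6·41·19 = 4674; (M₄ M₅): 19×47 by 47×45 → 19×45, cost 19·47·45 = 40185; ((M₂ M₃) (M₄ M₅)): 6×19 by 19×45 → 6×45, cost 6·19·45 = 5130; cumulative 49989; (M₁ ((M₂ M₃) (M₄ M₅))): 29×6 by 6×45 → 29×45, cost 29·6·45 = 7830; cumulative 57819. Total 57819.
Difference: |79545 − 57819| = 21726.

21726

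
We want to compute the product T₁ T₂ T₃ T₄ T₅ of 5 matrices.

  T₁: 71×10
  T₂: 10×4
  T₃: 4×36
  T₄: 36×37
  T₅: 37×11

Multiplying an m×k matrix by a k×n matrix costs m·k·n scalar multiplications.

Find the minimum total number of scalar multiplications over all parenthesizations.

12920

Adjacent pairs: T₁T₂ = 71·10·4 = 2840; T₂T₃ = 10·4·36 = 1440; T₃T₄ = 4·36·37 = 5328; T₄T₅ = 36·37·11 = 14652.
Length 3: T₁..T₃: k=1: 0+1440+71·10·36=27000; k=2: 2840+0+71·4·36=13064 → min 13064 | T₂..T₄: k=2: 0+5328+10·4·37=6808; k=3: 1440+0+10·36·37=14760 → min 6808 | T₃..T₅: k=3: 0+14652+4·36·11=16236; k=4: 5328+0+4·37·11=6956 → min 6956.
Length 4: T₁..T₄: k=1: 0+6808+71·10·37=33078; k=2: 2840+5328+71·4·37=18676; k=3: 13064+0+71·36·37=107636 → min 18676 | T₂..T₅: k=2: 0+6956+10·4·11=7396; k=3: 1440+14652+10·36·11=20052; k=4: 6808+0+10·37·11=10878 → min 7396.
Length 5: T₁..T₅: k=1: 0+7396+71·10·11=15206; k=2: 2840+6956+71·4·11=12920; k=3: 13064+14652+71·36·11=55832; k=4: 18676+0+71·37·11=47573 → min 12920.
Optimal order: ((T₁ T₂) ((T₃ T₄) T₅)) with cost 12920.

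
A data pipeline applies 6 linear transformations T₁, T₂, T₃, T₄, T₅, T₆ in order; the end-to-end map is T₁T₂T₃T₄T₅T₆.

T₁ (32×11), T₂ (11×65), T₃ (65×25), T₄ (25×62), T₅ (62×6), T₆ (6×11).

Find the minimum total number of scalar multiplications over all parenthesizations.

Adjacent pairs: T₁T₂ = 32·11·65 = 22880; T₂T₃ = 11·65·25 = 17875; T₃T₄ = 65·25·62 = 100750; T₄T₅ = 25·62·6 = 9300; T₅T₆ = 62·6·11 = 4092.
Length 3: T₁..T₃: k=1: 0+17875+32·11·25=26675; k=2: 22880+0+32·65·25=74880 → min 26675 | T₂..T₄: k=2: 0+100750+11·65·62=145080; k=3: 17875+0+11·25·62=34925 → min 34925 | T₃..T₅: k=3: 0+9300+65·25·6=19050; k=4: 100750+0+65·62·6=124930 → min 19050 | T₄..T₆: k=4: 0+4092+25·62·11=21142; k=5: 9300+0+25·6·11=10950 → min 10950.
Length 4: T₁..T₄: k=1: 0+34925+32·11·62=56749; k=2: 22880+100750+32·65·62=252590; k=3: 26675+0+32·25·62=76275 → min 56749 | T₂..T₅: k=2: 0+19050+11·65·6=23340; k=3: 17875+9300+11·25·6=28825; k=4: 34925+0+11·62·6=39017 → min 23340 | T₃..T₆: k=3: 0+10950+65·25·11=28825; k=4: 100750+4092+65·62·11=149172; k=5: 19050+0+65·6·11=23340 → min 23340.
Length 5: T₁..T₅: k=1: 0+23340+32·11·6=25452; k=2: 22880+19050+32·65·6=54410; k=3: 26675+9300+32·25·6=40775; k=4: 56749+0+32·62·6=68653 → min 25452 | T₂..T₆: k=2: 0+23340+11·65·11=31205; k=3: 17875+10950+11·25·11=31850; k=4: 34925+4092+11·62·11=46519; k=5: 23340+0+11·6·11=24066 → min 24066.
Length 6: T₁..T₆: k=1: 0+24066+32·11·11=27938; k=2: 22880+23340+32·65·11=69100; k=3: 26675+10950+32·25·11=46425; k=4: 56749+4092+32·62·11=82665; k=5: 25452+0+32·6·11=27564 → min 27564.
Optimal order: ((T₁(T₂(T₃(T₄T₅))))T₆) with cost 27564.

27564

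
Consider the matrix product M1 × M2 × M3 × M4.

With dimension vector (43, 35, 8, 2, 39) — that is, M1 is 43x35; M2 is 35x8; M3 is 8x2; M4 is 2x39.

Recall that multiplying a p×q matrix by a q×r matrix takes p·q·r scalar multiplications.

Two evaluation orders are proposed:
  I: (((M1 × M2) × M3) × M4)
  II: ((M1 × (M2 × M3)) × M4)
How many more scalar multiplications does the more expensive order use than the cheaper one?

Order I = (((M1 × M2) × M3) × M4): (M1 × M2): 43×35 by 35×8 → 43×8, cost 43·35·8 = 12040; ((M1 × M2) × M3): 43×8 by 8×2 → 43×2, cost 43·8·2 = 688; cumulative 12728; (((M1 × M2) × M3) × M4): 43×2 by 2×39 → 43×39, cost 43·2·39 = 3354; cumulative 16082. Total 16082.
Order II = ((M1 × (M2 × M3)) × M4): (M2 × M3): 35×8 by 8×2 → 35×2, cost 35·8·2 = 560; (M1 × (M2 × M3)): 43×35 by 35×2 → 43×2, cost 43·35·2 = 3010; cumulative 3570; ((M1 × (M2 × M3)) × M4): 43×2 by 2×39 → 43×39, cost 43·2·39 = 3354; cumulative 6924. Total 6924.
Difference: |16082 − 6924| = 9158.

9158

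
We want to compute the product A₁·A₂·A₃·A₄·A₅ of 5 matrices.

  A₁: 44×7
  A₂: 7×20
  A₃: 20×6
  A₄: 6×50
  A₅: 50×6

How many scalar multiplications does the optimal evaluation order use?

Adjacent pairs: A₁A₂ = 44·7·20 = 6160; A₂A₃ = 7·20·6 = 840; A₃A₄ = 20·6·50 = 6000; A₄A₅ = 6·50·6 = 1800.
Length 3: A₁..A₃: k=1: 0+840+44·7·6=2688; k=2: 6160+0+44·20·6=11440 → min 2688 | A₂..A₄: k=2: 0+6000+7·20·50=13000; k=3: 840+0+7·6·50=2940 → min 2940 | A₃..A₅: k=3: 0+1800+20·6·6=2520; k=4: 6000+0+20·50·6=12000 → min 2520.
Length 4: A₁..A₄: k=1: 0+2940+44·7·50=18340; k=2: 6160+6000+44·20·50=56160; k=3: 2688+0+44·6·50=15888 → min 15888 | A₂..A₅: k=2: 0+2520+7·20·6=3360; k=3: 840+1800+7·6·6=2892; k=4: 2940+0+7·50·6=5040 → min 2892.
Length 5: A₁..A₅: k=1: 0+2892+44·7·6=4740; k=2: 6160+2520+44·20·6=13960; k=3: 2688+1800+44·6·6=6072; k=4: 15888+0+44·50·6=29088 → min 4740.
Optimal order: (A₁·((A₂·A₃)·(A₄·A₅))) with cost 4740.

4740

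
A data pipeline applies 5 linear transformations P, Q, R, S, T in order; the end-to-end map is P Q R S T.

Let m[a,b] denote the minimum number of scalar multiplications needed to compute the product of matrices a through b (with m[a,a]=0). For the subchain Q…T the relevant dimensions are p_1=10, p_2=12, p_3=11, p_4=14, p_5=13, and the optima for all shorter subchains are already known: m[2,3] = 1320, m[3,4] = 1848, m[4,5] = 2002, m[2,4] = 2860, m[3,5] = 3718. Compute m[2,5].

4680

m[2,5] = min over k∈[2,4] of m[2,k]+m[k+1,5]+p_{1}·p_k·p_{5}.
k=2: 0 + 3718 + 10·12·13 = 5278; k=3: 1320 + 2002 + 10·11·13 = 4752; k=4: 2860 + 0 + 10·14·13 = 4680.
Minimum: 4680 at k=4.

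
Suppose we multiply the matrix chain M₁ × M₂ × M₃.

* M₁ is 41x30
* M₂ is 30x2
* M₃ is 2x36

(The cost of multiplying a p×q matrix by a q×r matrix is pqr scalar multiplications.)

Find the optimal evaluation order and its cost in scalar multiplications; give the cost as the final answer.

(M₁ × (M₂ × M₃)): cost 46440.
((M₁ × M₂) × M₃): cost 5412.
Optimal: ((M₁ × M₂) × M₃) with cost 5412.

5412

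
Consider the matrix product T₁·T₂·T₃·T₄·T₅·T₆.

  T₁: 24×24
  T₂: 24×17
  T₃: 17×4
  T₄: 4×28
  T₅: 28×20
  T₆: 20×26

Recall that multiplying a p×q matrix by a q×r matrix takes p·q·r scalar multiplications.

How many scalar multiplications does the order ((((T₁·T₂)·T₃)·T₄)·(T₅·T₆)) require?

46144

(T₁·T₂): 24×24 by 24×17 → 24×17, cost 24·24·17 = 9792
((T₁·T₂)·T₃): 24×17 by 17×4 → 24×4, cost 24·17·4 = 1632; cumulative 11424
(((T₁·T₂)·T₃)·T₄): 24×4 by 4×28 → 24×28, cost 24·4·28 = 2688; cumulative 14112
(T₅·T₆): 28×20 by 20×26 → 28×26, cost 28·20·26 = 14560
((((T₁·T₂)·T₃)·T₄)·(T₅·T₆)): 24×28 by 28×26 → 24×26, cost 24·28·26 = 17472; cumulative 46144
Total: 46144 scalar multiplications.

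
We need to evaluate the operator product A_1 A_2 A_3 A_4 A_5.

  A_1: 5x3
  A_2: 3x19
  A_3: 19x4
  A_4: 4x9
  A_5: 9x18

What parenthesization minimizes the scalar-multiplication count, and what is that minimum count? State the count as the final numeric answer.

1092

Adjacent pairs: A_1A_2 = 5·3·19 = 285; A_2A_3 = 3·19·4 = 228; A_3A_4 = 19·4·9 = 684; A_4A_5 = 4·9·18 = 648.
Length 3: A_1..A_3: k=1: 0+228+5·3·4=288; k=2: 285+0+5·19·4=665 → min 288 | A_2..A_4: k=2: 0+684+3·19·9=1197; k=3: 228+0+3·4·9=336 → min 336 | A_3..A_5: k=3: 0+648+19·4·18=2016; k=4: 684+0+19·9·18=3762 → min 2016.
Length 4: A_1..A_4: k=1: 0+336+5·3·9=471; k=2: 285+684+5·19·9=1824; k=3: 288+0+5·4·9=468 → min 468 | A_2..A_5: k=2: 0+2016+3·19·18=3042; k=3: 228+648+3·4·18=1092; k=4: 336+0+3·9·18=822 → min 822.
Length 5: A_1..A_5: k=1: 0+822+5·3·18=1092; k=2: 285+2016+5·19·18=4011; k=3: 288+648+5·4·18=1296; k=4: 468+0+5·9·18=1278 → min 1092.
Optimal parenthesization: (A_1 (((A_2 A_3) A_4) A_5)) with cost 1092.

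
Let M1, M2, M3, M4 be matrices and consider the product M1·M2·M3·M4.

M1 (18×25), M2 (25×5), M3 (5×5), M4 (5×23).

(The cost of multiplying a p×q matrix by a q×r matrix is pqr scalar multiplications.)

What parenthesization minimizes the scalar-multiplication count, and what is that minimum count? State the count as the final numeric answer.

Adjacent pairs: M1M2 = 18·25·5 = 2250; M2M3 = 25·5·5 = 625; M3M4 = 5·5·23 = 575.
Length 3: M1..M3: k=1: 0+625+18·25·5=2875; k=2: 2250+0+18·5·5=2700 → min 2700 | M2..M4: k=2: 0+575+25·5·23=3450; k=3: 625+0+25·5·23=3500 → min 3450.
Length 4: M1..M4: k=1: 0+3450+18·25·23=13800; k=2: 2250+575+18·5·23=4895; k=3: 2700+0+18·5·23=4770 → min 4770.
Optimal parenthesization: (((M1·M2)·M3)·M4) with cost 4770.

4770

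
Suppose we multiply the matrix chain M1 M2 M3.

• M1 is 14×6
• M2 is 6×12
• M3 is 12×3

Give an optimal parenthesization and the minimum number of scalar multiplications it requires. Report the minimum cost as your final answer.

468

(M1 (M2 M3)): cost 468.
((M1 M2) M3): cost 1512.
Optimal: (M1 (M2 M3)) with cost 468.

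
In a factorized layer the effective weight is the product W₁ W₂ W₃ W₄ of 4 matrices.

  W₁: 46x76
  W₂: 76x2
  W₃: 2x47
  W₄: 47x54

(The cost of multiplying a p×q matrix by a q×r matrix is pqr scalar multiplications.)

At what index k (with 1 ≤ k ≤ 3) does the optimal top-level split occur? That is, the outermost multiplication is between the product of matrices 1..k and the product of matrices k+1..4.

2

Adjacent pairs: W₁W₂ = 46·76·2 = 6992; W₂W₃ = 76·2·47 = 7144; W₃W₄ = 2·47·54 = 5076.
Length 3: W₁..W₃: k=1: 0+7144+46·76·47=171456; k=2: 6992+0+46·2·47=11316 → min 11316 | W₂..W₄: k=2: 0+5076+76·2·54=13284; k=3: 7144+0+76·47·54=200032 → min 13284.
Top-level splits: k=1: (W₁..W₁)·(W₂..W₄) → 0+13284+46·76·54 = 202068; k=2: (W₁..W₂)·(W₃..W₄) → 6992+5076+46·2·54 = 17036; k=3: (W₁..W₃)·(W₄..W₄) → 11316+0+46·47·54 = 128064.
Best split is after W₂, i.e. k = 2.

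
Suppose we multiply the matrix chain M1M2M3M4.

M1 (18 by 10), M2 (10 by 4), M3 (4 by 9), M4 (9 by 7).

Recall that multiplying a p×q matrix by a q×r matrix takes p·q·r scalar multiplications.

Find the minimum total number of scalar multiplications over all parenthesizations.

1476

Adjacent pairs: M1M2 = 18·10·4 = 720; M2M3 = 10·4·9 = 360; M3M4 = 4·9·7 = 252.
Length 3: M1..M3: k=1: 0+360+18·10·9=1980; k=2: 720+0+18·4·9=1368 → min 1368 | M2..M4: k=2: 0+252+10·4·7=532; k=3: 360+0+10·9·7=990 → min 532.
Length 4: M1..M4: k=1: 0+532+18·10·7=1792; k=2: 720+252+18·4·7=1476; k=3: 1368+0+18·9·7=2502 → min 1476.
Optimal order: ((M1M2)(M3M4)) with cost 1476.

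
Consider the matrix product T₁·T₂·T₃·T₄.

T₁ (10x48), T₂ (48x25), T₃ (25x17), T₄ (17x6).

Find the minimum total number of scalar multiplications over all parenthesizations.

12630

Adjacent pairs: T₁T₂ = 10·48·25 = 12000; T₂T₃ = 48·25·17 = 20400; T₃T₄ = 25·17·6 = 2550.
Length 3: T₁..T₃: k=1: 0+20400+10·48·17=28560; k=2: 12000+0+10·25·17=16250 → min 16250 | T₂..T₄: k=2: 0+2550+48·25·6=9750; k=3: 20400+0+48·17·6=25296 → min 9750.
Length 4: T₁..T₄: k=1: 0+9750+10·48·6=12630; k=2: 12000+2550+10·25·6=16050; k=3: 16250+0+10·17·6=17270 → min 12630.
Optimal order: (T₁·(T₂·(T₃·T₄))) with cost 12630.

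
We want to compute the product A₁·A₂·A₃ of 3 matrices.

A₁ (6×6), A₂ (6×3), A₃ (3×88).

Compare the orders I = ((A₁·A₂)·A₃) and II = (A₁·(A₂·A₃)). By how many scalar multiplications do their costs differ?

Order I = ((A₁·A₂)·A₃): (A₁·A₂): 6×6 by 6×3 → 6×3, cost 6·6·3 = 108; ((A₁·A₂)·A₃): 6×3 by 3×88 → 6×88, cost 6·3·88 = 1584; cumulative 1692. Total 1692.
Order II = (A₁·(A₂·A₃)): (A₂·A₃): 6×3 by 3×88 → 6×88, cost 6·3·88 = 1584; (A₁·(A₂·A₃)): 6×6 by 6×88 → 6×88, cost 6·6·88 = 3168; cumulative 4752. Total 4752.
Difference: |1692 − 4752| = 3060.

3060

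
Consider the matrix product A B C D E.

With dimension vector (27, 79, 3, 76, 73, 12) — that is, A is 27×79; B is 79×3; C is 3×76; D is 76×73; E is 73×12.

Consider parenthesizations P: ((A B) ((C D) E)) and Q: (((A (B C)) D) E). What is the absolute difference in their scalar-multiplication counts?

326925

Order P = ((A B) ((C D) E)): (A B): 27×79 by 79×3 → 27×3, cost 27·79·3 = 6399; (C D): 3×76 by 76×73 → 3×73, cost 3·76·73 = 16644; ((C D) E): 3×73 by 73×12 → 3×12, cost 3·73·12 = 2628; cumulative 19272; ((A B) ((C D) E)): 27×3 by 3×12 → 27×12, cost 27·3·12 = 972; cumulative 26643. Total 26643.
Order Q = (((A (B C)) D) E): (B C): 79×3 by 3×76 → 79×76, cost 79·3·76 = 18012; (A (B C)): 27×79 by 79×76 → 27×76, cost 27·79·76 = 162108; cumulative 180120; ((A (B C)) D): 27×76 by 76×73 → 27×73, cost 27·76·73 = 149796; cumulative 329916; (((A (B C)) D) E): 27×73 by 73×12 → 27×12, cost 27·73·12 = 23652; cumulative 353568. Total 353568.
Difference: |26643 − 353568| = 326925.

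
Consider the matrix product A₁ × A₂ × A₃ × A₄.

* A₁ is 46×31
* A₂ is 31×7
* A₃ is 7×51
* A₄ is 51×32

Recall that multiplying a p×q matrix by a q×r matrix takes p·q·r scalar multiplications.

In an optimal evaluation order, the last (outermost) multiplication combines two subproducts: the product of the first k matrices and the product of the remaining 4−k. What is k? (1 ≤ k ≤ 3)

2

Adjacent pairs: A₁A₂ = 46·31·7 = 9982; A₂A₃ = 31·7·51 = 11067; A₃A₄ = 7·51·32 = 11424.
Length 3: A₁..A₃: k=1: 0+11067+46·31·51=83793; k=2: 9982+0+46·7·51=26404 → min 26404 | A₂..A₄: k=2: 0+11424+31·7·32=18368; k=3: 11067+0+31·51·32=61659 → min 18368.
Top-level splits: k=1: (A₁..A₁)·(A₂..A₄) → 0+18368+46·31·32 = 64000; k=2: (A₁..A₂)·(A₃..A₄) → 9982+11424+46·7·32 = 31710; k=3: (A₁..A₃)·(A₄..A₄) → 26404+0+46·51·32 = 101476.
Best split is after A₂, i.e. k = 2.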